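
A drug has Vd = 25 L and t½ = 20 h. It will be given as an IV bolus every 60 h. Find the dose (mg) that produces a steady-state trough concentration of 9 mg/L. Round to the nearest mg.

τ/t½ = 60/20 ≈ 3, so f = (1/2)^(60/20) ≈ 0.125000.
Cmin,ss = (D/Vd)·f/(1−f), so D = Cmin,ss·Vd·(1−f)/f.
D = 9 × 25 × (1−f)/f ≈ 9 × 25 × 7.00000 ≈ 1575.00 mg.

1575 mg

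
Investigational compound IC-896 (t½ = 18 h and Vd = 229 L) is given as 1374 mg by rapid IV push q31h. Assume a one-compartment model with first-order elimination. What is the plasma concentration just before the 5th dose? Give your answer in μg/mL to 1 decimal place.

f = (1/2)^(τ/t½) = (1/2)^(31/18) ≈ 0.3031.
C₀ = D/Vd = 1374/229 ≈ 6.000 μg/mL.
Before the 5th dose, 4 doses have been given. Superposition: Cmin = C₀·(f + f² + … + f^4).
≈ 6.000 × (0.3031 + 0.0919 + 0.0278 + 0.0084) ≈ 6.000 × 0.4312 ≈ 2.587 μg/mL.

2.6 μg/mL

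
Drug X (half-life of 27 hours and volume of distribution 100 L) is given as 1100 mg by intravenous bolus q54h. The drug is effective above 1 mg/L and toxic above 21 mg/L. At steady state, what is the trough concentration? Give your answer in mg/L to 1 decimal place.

τ = 54 h = 2 half-lives, so f = (1/2)^2 = 0.25.
At steady state, R = 1/(1 − 0.25) = 4/3.
Single-dose peak C₀ = D/Vd = 1100/100 = 11 mg/L.
Steady-state peak Cmax,ss = C₀·R = 11 × 4/3 ≈ 14.667 mg/L.
Steady-state trough Cmin,ss = Cmax,ss·f ≈ 14.667 × 0.25 ≈ 3.667 mg/L.
Trough 3.7 mg/L vs MEC 1 mg/L: adequate.

3.7 mg/L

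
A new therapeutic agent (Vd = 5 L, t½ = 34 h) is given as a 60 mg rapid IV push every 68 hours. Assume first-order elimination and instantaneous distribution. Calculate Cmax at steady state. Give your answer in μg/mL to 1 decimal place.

16.0 μg/mL

The dosing interval is 2 half-lives, so f = 2^(−2) = 0.25.
Accumulation ratio R = 1/(1 − f) = 1/0.75 = 4/3.
Single-dose peak C₀ = D/Vd = 60/5 = 12 μg/mL.
Steady-state peak Cmax,ss = C₀·R = 12 × 4/3 ≈ 16.000 μg/mL.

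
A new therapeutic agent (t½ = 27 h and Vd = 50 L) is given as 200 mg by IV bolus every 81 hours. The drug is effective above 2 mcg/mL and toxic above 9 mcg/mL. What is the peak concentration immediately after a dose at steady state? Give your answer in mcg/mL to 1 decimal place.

τ = 81 h = 3 half-lives, so f = (1/2)^3 = 0.125.
Accumulation ratio R = 1/(1 − f) = 1/0.875 = 8/7.
Single-dose peak C₀ = D/Vd = 200/50 = 4 mcg/mL.
Steady-state peak Cmax,ss = C₀·R = 4 × 8/7 ≈ 4.571 mcg/mL.
Peak 4.6 mcg/mL vs MTC 9 mcg/mL: below toxic threshold.

4.6 mcg/mL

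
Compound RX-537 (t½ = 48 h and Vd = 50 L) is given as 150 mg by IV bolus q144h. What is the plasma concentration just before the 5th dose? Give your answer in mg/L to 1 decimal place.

f = (1/2)^(τ/t½) = (1/2)^(144/48) ≈ 0.1250.
C₀ = D/Vd = 150/50 ≈ 3.000 mg/L.
Before the 5th dose, 4 doses have been given. Superposition: Cmin = C₀·(f + f² + … + f^4).
≈ 3.000 × (0.1250 + 0.0156 + 0.0020 + 0.0002) ≈ 3.000 × 0.1428 ≈ 0.428 mg/L.

0.4 mg/L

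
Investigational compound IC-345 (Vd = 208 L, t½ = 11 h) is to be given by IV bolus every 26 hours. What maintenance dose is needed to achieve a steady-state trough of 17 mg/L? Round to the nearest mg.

14663 mg

τ/t½ = 26/11 ≈ 2.3636, so f = (1/2)^(26/11) ≈ 0.194301.
Cmin,ss = (D/Vd)·f/(1−f), so D = Cmin,ss·Vd·(1−f)/f.
D = 17 × 208 × (1−f)/f ≈ 17 × 208 × 4.14665 ≈ 14662.55 mg.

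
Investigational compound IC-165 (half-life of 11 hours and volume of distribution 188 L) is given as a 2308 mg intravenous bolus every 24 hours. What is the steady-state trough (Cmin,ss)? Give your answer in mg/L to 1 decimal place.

τ/t½ = 24/11 ≈ 2.1818, so fraction remaining f = (1/2)^(24/11) ≈ 0.2204.
At steady state, accumulation factor R = 1/(1 − e^(−kτ)) ≈ 1.2827.
Each bolus raises the concentration by D/Vd = 2308/188 ≈ 12.277 mg/L.
Cmax,ss = C₀/(1 − f) ≈ 12.277/0.7796 ≈ 15.748 mg/L.
One interval later, Cmin,ss = Cmax,ss·e^(−kτ) ≈ 15.748 × 0.2204 ≈ 3.471 mg/L.

3.5 mg/L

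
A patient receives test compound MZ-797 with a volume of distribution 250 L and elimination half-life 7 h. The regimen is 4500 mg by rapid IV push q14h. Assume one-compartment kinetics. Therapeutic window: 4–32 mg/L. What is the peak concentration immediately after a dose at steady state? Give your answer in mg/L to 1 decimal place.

24.0 mg/L

The dosing interval is 2 half-lives, so f = 2^(−2) = 0.25.
Accumulation ratio R = 1/(1 − f) = 1/0.75 = 4/3.
Single-dose peak C₀ = D/Vd = 4500/250 = 18 mg/L.
Steady-state peak Cmax,ss = C₀·R = 18 × 4/3 ≈ 24.000 mg/L.
Peak 24.0 mg/L vs MTC 32 mg/L: below toxic threshold.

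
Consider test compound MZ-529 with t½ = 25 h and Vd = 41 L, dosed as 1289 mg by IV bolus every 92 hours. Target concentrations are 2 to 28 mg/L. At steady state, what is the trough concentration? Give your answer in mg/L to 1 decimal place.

2.7 mg/L

τ/t½ = 92/25 ≈ 3.68, so fraction remaining f = (1/2)^(92/25) ≈ 0.0780.
Single-dose peak C₀ = D/Vd = 1289/41 ≈ 31.439 mg/L.
Steady-state trough Cmin,ss = C₀·f/(1−f) ≈ 31.439 × 0.0780/0.9220 ≈ 2.660 mg/L.
Trough 2.7 mg/L vs MEC 2 mg/L: adequate.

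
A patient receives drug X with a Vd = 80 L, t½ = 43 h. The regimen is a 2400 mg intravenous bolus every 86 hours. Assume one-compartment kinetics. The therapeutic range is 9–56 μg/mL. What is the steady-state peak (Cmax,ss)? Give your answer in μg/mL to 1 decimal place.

The dosing interval is 2 half-lives, so f = 2^(−2) = 0.25.
At steady state, R = 1/(1 − 0.25) = 4/3.
Single-dose peak C₀ = D/Vd = 2400/80 = 30 μg/mL.
Steady-state peak Cmax,ss = C₀·R = 30 × 4/3 ≈ 40.000 μg/mL.
Peak 40.0 μg/mL vs MTC 56 μg/mL: below toxic threshold.

40.0 μg/mL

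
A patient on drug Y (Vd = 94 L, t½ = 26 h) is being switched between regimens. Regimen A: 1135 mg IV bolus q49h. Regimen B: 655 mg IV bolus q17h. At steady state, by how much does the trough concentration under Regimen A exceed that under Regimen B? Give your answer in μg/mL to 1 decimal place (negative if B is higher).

-7.7 μg/mL

Regimen A: f = (1/2)^(49/26) ≈ 0.2708; Cmin,ss = (1135/94)·f/(1−f) ≈ 4.484 μg/mL.
Regimen B: f = (1/2)^(17/26) ≈ 0.6356; Cmin,ss = (655/94)·f/(1−f) ≈ 12.154 μg/mL.
Difference ≈ 4.484 − 12.154 ≈ -7.670 μg/mL.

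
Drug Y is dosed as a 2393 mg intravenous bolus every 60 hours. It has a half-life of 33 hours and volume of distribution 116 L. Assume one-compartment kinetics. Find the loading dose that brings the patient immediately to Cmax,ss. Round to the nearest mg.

3340 mg

f = (1/2)^(60/33) ≈ 0.283578; accumulation ratio R = 1/(1−f) ≈ 1.39583.
Loading dose to hit Cmax,ss on first dose: D_load = D_maint·R ≈ 2393 × 1.39583 ≈ 3340.22 mg.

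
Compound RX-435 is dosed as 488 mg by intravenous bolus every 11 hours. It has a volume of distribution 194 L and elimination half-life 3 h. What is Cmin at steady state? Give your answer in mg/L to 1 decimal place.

0.2 mg/L

k = ln2/t½ = ln2/3 ≈ 0.231049 h⁻¹; fraction remaining f = e^(−kτ) = e^(−0.231049×11) ≈ 0.0787.
At steady state, accumulation factor R = 1/(1 − e^(−kτ)) ≈ 1.0854.
Each bolus raises the concentration by D/Vd = 488/194 ≈ 2.515 mg/L.
Steady-state peak Cmax,ss = C₀·R ≈ 2.515 × 1.0854 ≈ 2.730 mg/L.
Steady-state trough Cmin,ss = Cmax,ss·f ≈ 2.730 × 0.0787 ≈ 0.215 mg/L.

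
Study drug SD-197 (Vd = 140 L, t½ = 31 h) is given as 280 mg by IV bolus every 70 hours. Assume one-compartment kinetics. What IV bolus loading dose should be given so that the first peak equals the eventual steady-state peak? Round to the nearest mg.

f = (1/2)^(70/31) ≈ 0.209052; accumulation ratio R = 1/(1−f) ≈ 1.26431.
Loading dose to hit Cmax,ss on first dose: D_load = D_maint·R ≈ 280 × 1.26431 ≈ 354.01 mg.

354 mg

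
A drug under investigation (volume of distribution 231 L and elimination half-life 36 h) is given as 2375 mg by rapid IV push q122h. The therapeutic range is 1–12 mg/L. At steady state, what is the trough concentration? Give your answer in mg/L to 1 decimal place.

τ/t½ = 122/36 ≈ 3.3889, so fraction remaining f = (1/2)^(122/36) ≈ 0.0955.
Each bolus raises the concentration by D/Vd = 2375/231 ≈ 10.281 mg/L.
Steady-state trough Cmin,ss = C₀·f/(1−f) ≈ 10.281 × 0.0955/0.9045 ≈ 1.086 mg/L.
Trough 1.1 mg/L vs MEC 1 mg/L: adequate.

1.1 mg/L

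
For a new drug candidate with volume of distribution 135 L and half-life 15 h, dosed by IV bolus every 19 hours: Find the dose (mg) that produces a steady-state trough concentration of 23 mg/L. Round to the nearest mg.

4366 mg

τ/t½ = 19/15 ≈ 1.2667, so f = (1/2)^(19/15) ≈ 0.415619.
Cmin,ss = (D/Vd)·f/(1−f), so D = Cmin,ss·Vd·(1−f)/f.
D = 23 × 135 × (1−f)/f ≈ 23 × 135 × 1.40605 ≈ 4365.79 mg.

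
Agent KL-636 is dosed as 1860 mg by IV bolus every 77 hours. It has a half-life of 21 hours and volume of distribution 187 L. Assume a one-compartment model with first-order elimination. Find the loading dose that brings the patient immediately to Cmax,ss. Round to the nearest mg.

2019 mg

f = (1/2)^(77/21) ≈ 0.078745; accumulation ratio R = 1/(1−f) ≈ 1.08548.
Loading dose to hit Cmax,ss on first dose: D_load = D_maint·R ≈ 1860 × 1.08548 ≈ 2018.99 mg.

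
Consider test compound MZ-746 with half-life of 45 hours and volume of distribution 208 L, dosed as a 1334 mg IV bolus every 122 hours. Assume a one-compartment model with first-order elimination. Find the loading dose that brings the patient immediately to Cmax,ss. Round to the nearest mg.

f = (1/2)^(122/45) ≈ 0.152712; accumulation ratio R = 1/(1−f) ≈ 1.18024.
Loading dose to hit Cmax,ss on first dose: D_load = D_maint·R ≈ 1334 × 1.18024 ≈ 1574.44 mg.

1574 mg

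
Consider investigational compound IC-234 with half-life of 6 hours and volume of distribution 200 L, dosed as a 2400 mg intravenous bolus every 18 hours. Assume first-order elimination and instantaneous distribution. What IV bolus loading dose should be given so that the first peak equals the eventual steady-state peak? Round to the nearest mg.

f = (1/2)^(18/6) ≈ 0.125000; accumulation ratio R = 1/(1−f) ≈ 1.14286.
Loading dose to hit Cmax,ss on first dose: D_load = D_maint·R ≈ 2400 × 1.14286 ≈ 2742.86 mg.

2743 mg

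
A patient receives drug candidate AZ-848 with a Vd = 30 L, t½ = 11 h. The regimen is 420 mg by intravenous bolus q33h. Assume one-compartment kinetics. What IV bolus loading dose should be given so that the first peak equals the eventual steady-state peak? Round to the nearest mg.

480 mg

f = (1/2)^(33/11) ≈ 0.125000; accumulation ratio R = 1/(1−f) ≈ 1.14286.
Loading dose to hit Cmax,ss on first dose: D_load = D_maint·R ≈ 420 × 1.14286 ≈ 480.00 mg.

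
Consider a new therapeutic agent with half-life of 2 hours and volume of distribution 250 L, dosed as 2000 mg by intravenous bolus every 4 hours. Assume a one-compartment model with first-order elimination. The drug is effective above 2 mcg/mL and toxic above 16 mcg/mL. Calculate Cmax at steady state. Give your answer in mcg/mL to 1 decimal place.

10.7 mcg/mL

τ = 4 h = 2 half-lives, so f = (1/2)^2 = 0.25.
At steady state, R = 1/(1 − 0.25) = 4/3.
Single-dose peak C₀ = D/Vd = 2000/250 = 8 mcg/mL.
Steady-state peak Cmax,ss = C₀·R = 8 × 4/3 ≈ 10.667 mcg/mL.
Peak 10.7 mcg/mL vs MTC 16 mcg/mL: below toxic threshold.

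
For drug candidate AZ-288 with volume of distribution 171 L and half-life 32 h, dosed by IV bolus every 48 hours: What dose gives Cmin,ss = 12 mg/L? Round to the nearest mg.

τ/t½ = 48/32 ≈ 1.5, so f = (1/2)^(48/32) ≈ 0.353553.
Cmin,ss = (D/Vd)·f/(1−f), so D = Cmin,ss·Vd·(1−f)/f.
D = 12 × 171 × (1−f)/f ≈ 12 × 171 × 1.82843 ≈ 3751.94 mg.

3752 mg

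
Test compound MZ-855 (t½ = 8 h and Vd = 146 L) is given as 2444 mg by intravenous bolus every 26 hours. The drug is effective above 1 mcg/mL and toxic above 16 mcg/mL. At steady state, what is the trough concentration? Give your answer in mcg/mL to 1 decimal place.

Over one 26-h interval, 26/8 ≈ 3.25 half-lives elapse, leaving f ≈ 0.1051 of each dose.
Single-dose peak C₀ = D/Vd = 2444/146 ≈ 16.740 mcg/mL.
Steady-state trough Cmin,ss = C₀·f/(1−f) ≈ 16.740 × 0.1051/0.8949 ≈ 1.966 mcg/mL.
Trough 2.0 mcg/mL vs MEC 1 mcg/mL: adequate.

2.0 mcg/mL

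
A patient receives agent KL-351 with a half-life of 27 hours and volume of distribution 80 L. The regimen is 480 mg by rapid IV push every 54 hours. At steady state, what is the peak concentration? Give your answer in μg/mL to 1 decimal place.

The dosing interval is 2 half-lives, so f = 2^(−2) = 0.25.
At steady state, R = 1/(1 − 0.25) = 4/3.
Single-dose peak C₀ = D/Vd = 480/80 = 6 μg/mL.
Steady-state peak Cmax,ss = C₀·R = 6 × 4/3 ≈ 8.000 μg/mL.

8.0 μg/mL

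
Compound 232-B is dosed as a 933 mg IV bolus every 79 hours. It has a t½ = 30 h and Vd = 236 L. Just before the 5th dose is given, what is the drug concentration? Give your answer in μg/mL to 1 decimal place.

0.8 μg/mL

f = (1/2)^(τ/t½) = (1/2)^(79/30) ≈ 0.1612.
C₀ = D/Vd = 933/236 ≈ 3.953 μg/mL.
Before the 5th dose, 4 doses have been given. Superposition: Cmin = C₀·(f + f² + … + f^4).
≈ 3.953 × (0.1612 + 0.0260 + 0.0042 + 0.0007) ≈ 3.953 × 0.1921 ≈ 0.759 μg/mL.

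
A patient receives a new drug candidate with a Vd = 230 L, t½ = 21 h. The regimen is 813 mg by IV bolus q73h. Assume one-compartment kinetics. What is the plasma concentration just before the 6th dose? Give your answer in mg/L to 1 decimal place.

f = (1/2)^(τ/t½) = (1/2)^(73/21) ≈ 0.0899.
C₀ = D/Vd = 813/230 ≈ 3.535 mg/L.
Before the 6th dose, 5 doses have been given. Superposition: Cmin = C₀·(f + f² + … + f^5).
≈ 3.535 × (0.0899 + 0.0081 + 0.0007 + 0.0001 + 0.0000) ≈ 3.535 × 0.0988 ≈ 0.349 mg/L.

0.3 mg/L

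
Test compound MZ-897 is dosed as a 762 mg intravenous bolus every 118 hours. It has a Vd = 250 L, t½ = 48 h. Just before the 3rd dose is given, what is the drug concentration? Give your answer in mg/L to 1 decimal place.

f = (1/2)^(τ/t½) = (1/2)^(118/48) ≈ 0.1820.
C₀ = D/Vd = 762/250 ≈ 3.048 mg/L.
Before the 3rd dose, 2 doses have been given. Superposition: Cmin = C₀·(f + f²).
≈ 3.048 × (0.1820 + 0.0331) ≈ 3.048 × 0.2151 ≈ 0.656 mg/L.

0.7 mg/L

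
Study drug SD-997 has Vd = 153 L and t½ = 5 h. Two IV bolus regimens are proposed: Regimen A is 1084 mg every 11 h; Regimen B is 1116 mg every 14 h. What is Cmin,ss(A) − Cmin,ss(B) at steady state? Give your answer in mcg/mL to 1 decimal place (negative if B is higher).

0.7 mcg/mL

Regimen A: f = (1/2)^(11/5) ≈ 0.2176; Cmin,ss = (1084/153)·f/(1−f) ≈ 1.970 mcg/mL.
Regimen B: f = (1/2)^(14/5) ≈ 0.1436; Cmin,ss = (1116/153)·f/(1−f) ≈ 1.223 mcg/mL.
Difference ≈ 1.970 − 1.223 ≈ 0.747 mcg/mL.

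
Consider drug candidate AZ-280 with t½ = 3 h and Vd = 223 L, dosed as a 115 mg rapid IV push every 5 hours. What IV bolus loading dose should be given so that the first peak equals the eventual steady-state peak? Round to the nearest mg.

f = (1/2)^(5/3) ≈ 0.314980; accumulation ratio R = 1/(1−f) ≈ 1.45981.
Loading dose to hit Cmax,ss on first dose: D_load = D_maint·R ≈ 115 × 1.45981 ≈ 167.88 mg.

168 mg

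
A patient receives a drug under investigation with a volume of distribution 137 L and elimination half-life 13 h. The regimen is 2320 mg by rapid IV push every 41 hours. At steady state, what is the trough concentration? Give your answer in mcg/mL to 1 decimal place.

2.1 mcg/mL

k = ln2/t½ = ln2/13 ≈ 0.053319 h⁻¹; fraction remaining f = e^(−kτ) = e^(−0.053319×41) ≈ 0.1124.
At steady state, accumulation factor R = 1/(1 − e^(−kτ)) ≈ 1.1266.
Single-dose peak C₀ = D/Vd = 2320/137 ≈ 16.934 mcg/mL.
Steady-state peak Cmax,ss = C₀·R ≈ 16.934 × 1.1266 ≈ 19.078 mcg/mL.
One interval later, Cmin,ss = Cmax,ss·e^(−kτ) ≈ 19.078 × 0.1124 ≈ 2.144 mcg/mL.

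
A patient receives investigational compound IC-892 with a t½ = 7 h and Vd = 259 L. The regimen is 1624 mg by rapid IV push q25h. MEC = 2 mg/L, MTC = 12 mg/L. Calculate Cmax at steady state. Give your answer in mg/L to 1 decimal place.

6.8 mg/L

k = ln2/t½ = ln2/7 ≈ 0.099021 h⁻¹; fraction remaining f = e^(−kτ) = e^(−0.099021×25) ≈ 0.0841.
Accumulation ratio R = 1/(1 − f) ≈ 1/0.9159 ≈ 1.0918.
Each bolus raises the concentration by D/Vd = 1624/259 ≈ 6.270 mg/L.
Steady-state peak Cmax,ss = C₀·R ≈ 6.270 × 1.0918 ≈ 6.846 mg/L.
Peak 6.8 mg/L vs MTC 12 mg/L: below toxic threshold.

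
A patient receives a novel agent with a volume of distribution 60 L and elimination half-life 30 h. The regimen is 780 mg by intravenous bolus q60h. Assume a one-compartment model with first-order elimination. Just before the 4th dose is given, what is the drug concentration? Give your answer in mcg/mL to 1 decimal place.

4.3 mcg/mL

f = (1/2)^(τ/t½) = (1/2)^(60/30) ≈ 0.2500.
C₀ = D/Vd = 780/60 ≈ 13.000 mcg/mL.
Before the 4th dose, 3 doses have been given. Superposition: Cmin = C₀·(f + f² + … + f^3).
≈ 13.000 × (0.2500 + 0.0625 + 0.0156) ≈ 13.000 × 0.3281 ≈ 4.265 mcg/mL.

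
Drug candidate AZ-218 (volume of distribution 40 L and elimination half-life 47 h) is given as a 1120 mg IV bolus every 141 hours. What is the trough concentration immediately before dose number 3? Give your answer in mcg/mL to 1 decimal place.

3.9 mcg/mL

f = (1/2)^(τ/t½) = (1/2)^(141/47) ≈ 0.1250.
C₀ = D/Vd = 1120/40 ≈ 28.000 mcg/mL.
Before the 3rd dose, 2 doses have been given. Superposition: Cmin = C₀·(f + f²).
≈ 28.000 × (0.1250 + 0.0156) ≈ 28.000 × 0.1406 ≈ 3.937 mcg/mL.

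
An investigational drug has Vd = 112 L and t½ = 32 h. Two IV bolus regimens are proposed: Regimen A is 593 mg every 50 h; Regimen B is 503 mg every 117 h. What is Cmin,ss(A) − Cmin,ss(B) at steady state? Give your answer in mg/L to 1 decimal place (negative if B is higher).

Regimen A: f = (1/2)^(50/32) ≈ 0.3386; Cmin,ss = (593/112)·f/(1−f) ≈ 2.711 mg/L.
Regimen B: f = (1/2)^(117/32) ≈ 0.0793; Cmin,ss = (503/112)·f/(1−f) ≈ 0.387 mg/L.
Difference ≈ 2.711 − 0.387 ≈ 2.324 mg/L.

2.3 mg/L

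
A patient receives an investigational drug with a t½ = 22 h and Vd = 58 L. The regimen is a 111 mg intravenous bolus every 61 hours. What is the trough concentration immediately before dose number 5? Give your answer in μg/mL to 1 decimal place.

0.3 μg/mL

f = (1/2)^(τ/t½) = (1/2)^(61/22) ≈ 0.1463.
C₀ = D/Vd = 111/58 ≈ 1.914 μg/mL.
Before the 5th dose, 4 doses have been given. Superposition: Cmin = C₀·(f + f² + … + f^4).
≈ 1.914 × (0.1463 + 0.0214 + 0.0031 + 0.0005) ≈ 1.914 × 0.1713 ≈ 0.328 μg/mL.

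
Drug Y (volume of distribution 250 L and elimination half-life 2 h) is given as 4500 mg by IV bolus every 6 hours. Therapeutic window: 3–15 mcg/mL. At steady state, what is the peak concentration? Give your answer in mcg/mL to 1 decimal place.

The dosing interval is 3 half-lives, so f = 2^(−3) = 0.125.
Accumulation ratio R = 1/(1 − f) = 1/0.875 = 8/7.
Single-dose peak C₀ = D/Vd = 4500/250 = 18 mcg/mL.
Steady-state peak Cmax,ss = C₀·R = 18 × 8/7 ≈ 20.571 mcg/mL.
Peak 20.6 mcg/mL vs MTC 15 mcg/mL: exceeds toxic threshold.

20.6 mcg/mL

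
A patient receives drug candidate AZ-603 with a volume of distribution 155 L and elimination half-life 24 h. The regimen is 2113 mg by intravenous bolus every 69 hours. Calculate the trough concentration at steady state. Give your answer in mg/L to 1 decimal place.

2.2 mg/L

k = ln2/t½ = ln2/24 ≈ 0.028881 h⁻¹; fraction remaining f = e^(−kτ) = e^(−0.028881×69) ≈ 0.1363.
Single-dose peak C₀ = D/Vd = 2113/155 ≈ 13.632 mg/L.
Steady-state trough Cmin,ss = C₀·f/(1−f) ≈ 13.632 × 0.1363/0.8637 ≈ 2.151 mg/L.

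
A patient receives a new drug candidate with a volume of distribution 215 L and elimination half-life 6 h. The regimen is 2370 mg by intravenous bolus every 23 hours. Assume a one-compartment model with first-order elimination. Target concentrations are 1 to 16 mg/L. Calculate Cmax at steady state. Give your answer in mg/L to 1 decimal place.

11.9 mg/L

τ/t½ = 23/6 ≈ 3.8333, so fraction remaining f = (1/2)^(23/6) ≈ 0.0702.
At steady state, accumulation factor R = 1/(1 − e^(−kτ)) ≈ 1.0755.
Single-dose peak C₀ = D/Vd = 2370/215 ≈ 11.023 mg/L.
Cmax,ss = C₀/(1 − f) ≈ 11.023/0.9298 ≈ 11.855 mg/L.
Peak 11.9 mg/L vs MTC 16 mg/L: below toxic threshold.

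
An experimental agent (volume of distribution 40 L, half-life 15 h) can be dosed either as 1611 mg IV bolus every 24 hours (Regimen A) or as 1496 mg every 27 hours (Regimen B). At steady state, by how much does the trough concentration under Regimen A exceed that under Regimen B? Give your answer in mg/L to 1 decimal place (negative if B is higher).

4.8 mg/L

Regimen A: f = (1/2)^(24/15) ≈ 0.3299; Cmin,ss = (1611/40)·f/(1−f) ≈ 19.828 mg/L.
Regimen B: f = (1/2)^(27/15) ≈ 0.2872; Cmin,ss = (1496/40)·f/(1−f) ≈ 15.069 mg/L.
Difference ≈ 19.828 − 15.069 ≈ 4.759 mg/L.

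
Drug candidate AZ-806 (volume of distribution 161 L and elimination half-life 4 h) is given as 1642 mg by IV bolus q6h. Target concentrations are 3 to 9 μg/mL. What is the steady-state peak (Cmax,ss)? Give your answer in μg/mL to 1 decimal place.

k = ln2/t½ = ln2/4 ≈ 0.173287 h⁻¹; fraction remaining f = e^(−kτ) = e^(−0.173287×6) ≈ 0.3536.
Accumulation ratio R = 1/(1 − f) ≈ 1/0.6464 ≈ 1.5470.
Single-dose peak C₀ = D/Vd = 1642/161 ≈ 10.199 μg/mL.
Steady-state peak Cmax,ss = C₀·R ≈ 10.199 × 1.5470 ≈ 15.778 μg/mL.
Peak 15.8 μg/mL vs MTC 9 μg/mL: exceeds toxic threshold.

15.8 μg/mL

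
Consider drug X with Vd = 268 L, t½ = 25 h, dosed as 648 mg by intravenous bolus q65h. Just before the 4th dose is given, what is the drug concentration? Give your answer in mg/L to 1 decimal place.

0.5 mg/L

f = (1/2)^(τ/t½) = (1/2)^(65/25) ≈ 0.1649.
C₀ = D/Vd = 648/268 ≈ 2.418 mg/L.
Before the 4th dose, 3 doses have been given. Superposition: Cmin = C₀·(f + f² + … + f^3).
≈ 2.418 × (0.1649 + 0.0272 + 0.0045) ≈ 2.418 × 0.1966 ≈ 0.475 mg/L.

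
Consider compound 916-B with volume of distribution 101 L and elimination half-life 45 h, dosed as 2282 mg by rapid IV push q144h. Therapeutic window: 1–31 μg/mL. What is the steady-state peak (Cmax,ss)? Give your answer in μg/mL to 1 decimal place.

Over one 144-h interval, 144/45 ≈ 3.2 half-lives elapse, leaving f ≈ 0.1088 of each dose.
Accumulation ratio R = 1/(1 − f) ≈ 1/0.8912 ≈ 1.1221.
Single-dose peak C₀ = D/Vd = 2282/101 ≈ 22.594 μg/mL.
Cmax,ss = C₀/(1 − f) ≈ 22.594/0.8912 ≈ 25.352 μg/mL.
Peak 25.4 μg/mL vs MTC 31 μg/mL: below toxic threshold.

25.4 μg/mL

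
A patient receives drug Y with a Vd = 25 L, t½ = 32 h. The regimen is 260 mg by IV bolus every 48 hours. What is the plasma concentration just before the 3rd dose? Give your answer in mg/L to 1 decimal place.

5.0 mg/L

f = (1/2)^(τ/t½) = (1/2)^(48/32) ≈ 0.3536.
C₀ = D/Vd = 260/25 ≈ 10.400 mg/L.
Before the 3rd dose, 2 doses have been given. Superposition: Cmin = C₀·(f + f²).
≈ 10.400 × (0.3536 + 0.1250) ≈ 10.400 × 0.4786 ≈ 4.977 mg/L.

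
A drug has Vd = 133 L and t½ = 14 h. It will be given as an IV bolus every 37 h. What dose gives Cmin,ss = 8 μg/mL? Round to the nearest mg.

τ/t½ = 37/14 ≈ 2.6429, so f = (1/2)^(37/14) ≈ 0.160111.
Cmin,ss = (D/Vd)·f/(1−f), so D = Cmin,ss·Vd·(1−f)/f.
D = 8 × 133 × (1−f)/f ≈ 8 × 133 × 5.24567 ≈ 5581.39 mg.

5581 mg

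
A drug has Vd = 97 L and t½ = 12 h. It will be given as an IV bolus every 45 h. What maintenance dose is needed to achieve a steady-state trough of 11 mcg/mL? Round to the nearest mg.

τ/t½ = 45/12 ≈ 3.75, so f = (1/2)^(45/12) ≈ 0.074325.
Cmin,ss = (D/Vd)·f/(1−f), so D = Cmin,ss·Vd·(1−f)/f.
D = 11 × 97 × (1−f)/f ≈ 11 × 97 × 12.45442 ≈ 13288.87 mg.

13289 mg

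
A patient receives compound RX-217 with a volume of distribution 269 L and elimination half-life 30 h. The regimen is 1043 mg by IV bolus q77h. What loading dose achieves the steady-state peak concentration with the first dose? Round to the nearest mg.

1255 mg

f = (1/2)^(77/30) ≈ 0.168794; accumulation ratio R = 1/(1−f) ≈ 1.20307.
Loading dose to hit Cmax,ss on first dose: D_load = D_maint·R ≈ 1043 × 1.20307 ≈ 1254.80 mg.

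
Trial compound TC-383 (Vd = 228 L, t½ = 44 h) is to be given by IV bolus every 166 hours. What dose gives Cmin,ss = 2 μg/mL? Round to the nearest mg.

5777 mg

τ/t½ = 166/44 ≈ 3.7727, so f = (1/2)^(166/44) ≈ 0.073164.
Cmin,ss = (D/Vd)·f/(1−f), so D = Cmin,ss·Vd·(1−f)/f.
D = 2 × 228 × (1−f)/f ≈ 2 × 228 × 12.66792 ≈ 5776.57 mg.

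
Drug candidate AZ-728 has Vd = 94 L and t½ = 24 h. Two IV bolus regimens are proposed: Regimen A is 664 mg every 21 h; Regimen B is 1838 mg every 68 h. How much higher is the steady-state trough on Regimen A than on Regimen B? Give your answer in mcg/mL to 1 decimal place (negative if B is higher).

Regimen A: f = (1/2)^(21/24) ≈ 0.5453; Cmin,ss = (664/94)·f/(1−f) ≈ 8.471 mcg/mL.
Regimen B: f = (1/2)^(68/24) ≈ 0.1403; Cmin,ss = (1838/94)·f/(1−f) ≈ 3.191 mcg/mL.
Difference ≈ 8.471 − 3.191 ≈ 5.280 mcg/mL.

5.3 mcg/mL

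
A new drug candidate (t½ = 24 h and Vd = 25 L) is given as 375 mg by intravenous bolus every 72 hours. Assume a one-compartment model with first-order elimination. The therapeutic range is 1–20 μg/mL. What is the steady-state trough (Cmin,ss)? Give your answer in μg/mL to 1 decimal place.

The dosing interval is 3 half-lives, so f = 2^(−3) = 0.125.
Accumulation ratio R = 1/(1 − f) = 1/0.875 = 8/7.
Single-dose peak C₀ = D/Vd = 375/25 = 15 μg/mL.
Steady-state peak Cmax,ss = C₀·R = 15 × 8/7 ≈ 17.143 μg/mL.
Steady-state trough Cmin,ss = Cmax,ss·f ≈ 17.143 × 0.125 ≈ 2.143 μg/mL.
Trough 2.1 μg/mL vs MEC 1 μg/mL: adequate.

2.1 μg/mL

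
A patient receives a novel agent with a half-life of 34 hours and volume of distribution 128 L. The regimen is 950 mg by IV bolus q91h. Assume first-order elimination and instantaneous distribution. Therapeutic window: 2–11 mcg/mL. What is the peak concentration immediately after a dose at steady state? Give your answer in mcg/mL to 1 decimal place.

k = ln2/t½ = ln2/34 ≈ 0.020387 h⁻¹; fraction remaining f = e^(−kτ) = e^(−0.020387×91) ≈ 0.1564.
Accumulation ratio R = 1/(1 − f) ≈ 1/0.8436 ≈ 1.1854.
Each bolus raises the concentration by D/Vd = 950/128 ≈ 7.422 mcg/mL.
Cmax,ss = C₀/(1 − f) ≈ 7.422/0.8436 ≈ 8.798 mcg/mL.
Peak 8.8 mcg/mL vs MTC 11 mcg/mL: below toxic threshold.

8.8 mcg/mL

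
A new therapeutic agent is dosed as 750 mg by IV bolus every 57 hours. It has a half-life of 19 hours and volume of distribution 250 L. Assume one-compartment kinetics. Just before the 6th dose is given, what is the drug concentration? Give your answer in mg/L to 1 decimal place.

0.4 mg/L

f = (1/2)^(τ/t½) = (1/2)^(57/19) ≈ 0.1250.
C₀ = D/Vd = 750/250 ≈ 3.000 mg/L.
Before the 6th dose, 5 doses have been given. Superposition: Cmin = C₀·(f + f² + … + f^5).
≈ 3.000 × (0.1250 + 0.0156 + 0.0020 + 0.0002 + 0.0000) ≈ 3.000 × 0.1428 ≈ 0.428 mg/L.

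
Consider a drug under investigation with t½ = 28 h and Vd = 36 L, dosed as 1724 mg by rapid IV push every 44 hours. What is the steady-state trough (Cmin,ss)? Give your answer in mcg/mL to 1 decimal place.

Over one 44-h interval, 44/28 ≈ 1.5714 half-lives elapse, leaving f ≈ 0.3365 of each dose.
At steady state, accumulation factor R = 1/(1 − e^(−kτ)) ≈ 1.5072.
Each bolus raises the concentration by D/Vd = 1724/36 ≈ 47.889 mcg/mL.
Cmax,ss = C₀/(1 − f) ≈ 47.889/0.6635 ≈ 72.176 mcg/mL.
Steady-state trough Cmin,ss = Cmax,ss·f ≈ 72.176 × 0.3365 ≈ 24.287 mcg/mL.

24.3 mcg/mL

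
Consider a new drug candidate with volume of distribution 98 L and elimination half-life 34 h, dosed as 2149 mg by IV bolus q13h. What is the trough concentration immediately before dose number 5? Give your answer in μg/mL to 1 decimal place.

f = (1/2)^(τ/t½) = (1/2)^(13/34) ≈ 0.7672.
C₀ = D/Vd = 2149/98 ≈ 21.929 μg/mL.
Before the 5th dose, 4 doses have been given. Superposition: Cmin = C₀·(f + f² + … + f^4).
≈ 21.929 × (0.7672 + 0.5886 + 0.4516 + 0.3464) ≈ 21.929 × 2.1538 ≈ 47.231 μg/mL.

47.2 μg/mL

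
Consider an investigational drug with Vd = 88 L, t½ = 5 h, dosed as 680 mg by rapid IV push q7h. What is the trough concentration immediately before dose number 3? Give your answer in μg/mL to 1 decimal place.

f = (1/2)^(τ/t½) = (1/2)^(7/5) ≈ 0.3789.
C₀ = D/Vd = 680/88 ≈ 7.727 μg/mL.
Before the 3rd dose, 2 doses have been given. Superposition: Cmin = C₀·(f + f²).
≈ 7.727 × (0.3789 + 0.1436) ≈ 7.727 × 0.5225 ≈ 4.037 μg/mL.

4.0 μg/mL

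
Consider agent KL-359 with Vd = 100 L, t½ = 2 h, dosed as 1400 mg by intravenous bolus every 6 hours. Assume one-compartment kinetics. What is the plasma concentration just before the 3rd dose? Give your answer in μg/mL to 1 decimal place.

f = (1/2)^(τ/t½) = (1/2)^(6/2) ≈ 0.1250.
C₀ = D/Vd = 1400/100 ≈ 14.000 μg/mL.
Before the 3rd dose, 2 doses have been given. Superposition: Cmin = C₀·(f + f²).
≈ 14.000 × (0.1250 + 0.0156) ≈ 14.000 × 0.1406 ≈ 1.968 μg/mL.

2.0 μg/mL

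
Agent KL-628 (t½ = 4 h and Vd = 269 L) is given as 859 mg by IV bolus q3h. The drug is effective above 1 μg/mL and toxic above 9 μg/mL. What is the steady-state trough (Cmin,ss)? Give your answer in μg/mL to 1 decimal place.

k = ln2/t½ = ln2/4 ≈ 0.173287 h⁻¹; fraction remaining f = e^(−kτ) = e^(−0.173287×3) ≈ 0.5946.
At steady state, accumulation factor R = 1/(1 − e^(−kτ)) ≈ 2.4667.
Single-dose peak C₀ = D/Vd = 859/269 ≈ 3.193 μg/mL.
Cmax,ss = C₀/(1 − f) ≈ 3.193/0.4054 ≈ 7.876 μg/mL.
One interval later, Cmin,ss = Cmax,ss·e^(−kτ) ≈ 7.876 × 0.5946 ≈ 4.683 μg/mL.
Trough 4.7 μg/mL vs MEC 1 μg/mL: adequate.

4.7 μg/mL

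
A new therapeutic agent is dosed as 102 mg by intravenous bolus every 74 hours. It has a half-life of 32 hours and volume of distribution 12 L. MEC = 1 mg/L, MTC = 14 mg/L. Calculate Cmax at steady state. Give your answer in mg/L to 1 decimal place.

τ/t½ = 74/32 ≈ 2.3125, so fraction remaining f = (1/2)^(74/32) ≈ 0.2013.
Accumulation ratio R = 1/(1 − f) ≈ 1/0.7987 ≈ 1.2520.
Single-dose peak C₀ = D/Vd = 102/12 ≈ 8.500 mg/L.
Steady-state peak Cmax,ss = C₀·R ≈ 8.500 × 1.2520 ≈ 10.642 mg/L.
Peak 10.6 mg/L vs MTC 14 mg/L: below toxic threshold.

10.6 mg/L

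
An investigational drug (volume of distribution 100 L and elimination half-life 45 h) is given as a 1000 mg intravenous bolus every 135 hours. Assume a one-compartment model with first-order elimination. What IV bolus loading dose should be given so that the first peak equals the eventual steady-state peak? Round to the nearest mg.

1143 mg

f = (1/2)^(135/45) ≈ 0.125000; accumulation ratio R = 1/(1−f) ≈ 1.14286.
Loading dose to hit Cmax,ss on first dose: D_load = D_maint·R ≈ 1000 × 1.14286 ≈ 1142.86 mg.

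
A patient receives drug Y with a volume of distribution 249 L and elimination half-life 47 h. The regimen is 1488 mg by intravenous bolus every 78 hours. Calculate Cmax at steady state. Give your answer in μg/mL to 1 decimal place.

k = ln2/t½ = ln2/47 ≈ 0.014748 h⁻¹; fraction remaining f = e^(−kτ) = e^(−0.014748×78) ≈ 0.3165.
Accumulation ratio R = 1/(1 − f) ≈ 1/0.6835 ≈ 1.4631.
Single-dose peak C₀ = D/Vd = 1488/249 ≈ 5.976 μg/mL.
Steady-state peak Cmax,ss = C₀·R ≈ 5.976 × 1.4631 ≈ 8.743 μg/mL.

8.7 μg/mL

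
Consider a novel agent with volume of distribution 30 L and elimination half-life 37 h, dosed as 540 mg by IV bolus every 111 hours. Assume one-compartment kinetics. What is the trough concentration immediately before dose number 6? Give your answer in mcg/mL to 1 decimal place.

2.6 mcg/mL

f = (1/2)^(τ/t½) = (1/2)^(111/37) ≈ 0.1250.
C₀ = D/Vd = 540/30 ≈ 18.000 mcg/mL.
Before the 6th dose, 5 doses have been given. Superposition: Cmin = C₀·(f + f² + … + f^5).
≈ 18.000 × (0.1250 + 0.0156 + 0.0020 + 0.0002 + 0.0000) ≈ 18.000 × 0.1428 ≈ 2.570 mcg/mL.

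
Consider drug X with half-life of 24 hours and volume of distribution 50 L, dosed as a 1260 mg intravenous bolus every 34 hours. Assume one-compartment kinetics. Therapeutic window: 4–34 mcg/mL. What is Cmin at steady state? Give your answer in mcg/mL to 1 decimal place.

15.1 mcg/mL

k = ln2/t½ = ln2/24 ≈ 0.028881 h⁻¹; fraction remaining f = e^(−kτ) = e^(−0.028881×34) ≈ 0.3746.
At steady state, accumulation factor R = 1/(1 − e^(−kτ)) ≈ 1.5990.
Single-dose peak C₀ = D/Vd = 1260/50 ≈ 25.200 mcg/mL.
Steady-state peak Cmax,ss = C₀·R ≈ 25.200 × 1.5990 ≈ 40.295 mcg/mL.
Steady-state trough Cmin,ss = Cmax,ss·f ≈ 40.295 × 0.3746 ≈ 15.095 mcg/mL.
Trough 15.1 mcg/mL vs MEC 4 mcg/mL: adequate.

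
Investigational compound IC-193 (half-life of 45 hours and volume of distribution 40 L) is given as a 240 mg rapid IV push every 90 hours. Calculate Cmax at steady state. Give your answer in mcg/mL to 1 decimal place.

The dosing interval is 2 half-lives, so f = 2^(−2) = 0.25.
Accumulation ratio R = 1/(1 − f) = 1/0.75 = 4/3.
Single-dose peak C₀ = D/Vd = 240/40 = 6 mcg/mL.
Steady-state peak Cmax,ss = C₀·R = 6 × 4/3 ≈ 8.000 mcg/mL.

8.0 mcg/mL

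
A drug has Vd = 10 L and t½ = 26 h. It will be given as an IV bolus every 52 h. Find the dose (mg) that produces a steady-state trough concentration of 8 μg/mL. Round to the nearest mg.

τ/t½ = 52/26 ≈ 2, so f = (1/2)^(52/26) ≈ 0.250000.
Cmin,ss = (D/Vd)·f/(1−f), so D = Cmin,ss·Vd·(1−f)/f.
D = 8 × 10 × (1−f)/f ≈ 8 × 10 × 3.00000 ≈ 240.00 mg.

240 mg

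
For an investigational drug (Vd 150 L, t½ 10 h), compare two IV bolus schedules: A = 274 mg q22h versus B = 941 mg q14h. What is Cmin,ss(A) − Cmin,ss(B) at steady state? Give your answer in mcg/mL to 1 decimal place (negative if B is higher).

Regimen A: f = (1/2)^(22/10) ≈ 0.2176; Cmin,ss = (274/150)·f/(1−f) ≈ 0.508 mcg/mL.
Regimen B: f = (1/2)^(14/10) ≈ 0.3789; Cmin,ss = (941/150)·f/(1−f) ≈ 3.827 mcg/mL.
Difference ≈ 0.508 − 3.827 ≈ -3.319 mcg/mL.

-3.3 mcg/mL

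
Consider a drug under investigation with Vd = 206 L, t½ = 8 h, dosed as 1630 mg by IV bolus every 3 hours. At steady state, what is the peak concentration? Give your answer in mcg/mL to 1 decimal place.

34.6 mcg/mL

k = ln2/t½ = ln2/8 ≈ 0.086643 h⁻¹; fraction remaining f = e^(−kτ) = e^(−0.086643×3) ≈ 0.7711.
At steady state, accumulation factor R = 1/(1 − e^(−kτ)) ≈ 4.3687.
Each bolus raises the concentration by D/Vd = 1630/206 ≈ 7.913 mcg/mL.
Cmax,ss = C₀/(1 − f) ≈ 7.913/0.2289 ≈ 34.570 mcg/mL.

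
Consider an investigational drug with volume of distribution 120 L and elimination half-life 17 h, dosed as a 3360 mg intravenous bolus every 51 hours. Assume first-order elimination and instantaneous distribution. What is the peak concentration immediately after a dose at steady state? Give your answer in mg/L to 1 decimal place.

τ = 51 h = 3 half-lives, so f = (1/2)^3 = 0.125.
At steady state, R = 1/(1 − 0.125) = 8/7.
Single-dose peak C₀ = D/Vd = 3360/120 = 28 mg/L.
Steady-state peak Cmax,ss = C₀·R = 28 × 8/7 ≈ 32.000 mg/L.

32.0 mg/L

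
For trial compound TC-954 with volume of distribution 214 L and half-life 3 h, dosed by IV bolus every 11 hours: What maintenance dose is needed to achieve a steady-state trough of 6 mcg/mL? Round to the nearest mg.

15022 mg

τ/t½ = 11/3 ≈ 3.6667, so f = (1/2)^(11/3) ≈ 0.078745.
Cmin,ss = (D/Vd)·f/(1−f), so D = Cmin,ss·Vd·(1−f)/f.
D = 6 × 214 × (1−f)/f ≈ 6 × 214 × 11.69922 ≈ 15021.80 mg.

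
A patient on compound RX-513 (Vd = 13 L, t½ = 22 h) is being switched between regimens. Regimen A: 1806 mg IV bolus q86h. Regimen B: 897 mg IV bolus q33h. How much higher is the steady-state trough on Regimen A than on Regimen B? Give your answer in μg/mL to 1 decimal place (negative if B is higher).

-27.8 μg/mL

Regimen A: f = (1/2)^(86/22) ≈ 0.0666; Cmin,ss = (1806/13)·f/(1−f) ≈ 9.912 μg/mL.
Regimen B: f = (1/2)^(33/22) ≈ 0.3536; Cmin,ss = (897/13)·f/(1−f) ≈ 37.745 μg/mL.
Difference ≈ 9.912 − 37.745 ≈ -27.833 μg/mL.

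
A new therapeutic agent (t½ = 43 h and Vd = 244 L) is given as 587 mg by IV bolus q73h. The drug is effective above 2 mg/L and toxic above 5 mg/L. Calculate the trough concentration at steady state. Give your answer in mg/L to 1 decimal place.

1.1 mg/L

Over one 73-h interval, 73/43 ≈ 1.6977 half-lives elapse, leaving f ≈ 0.3083 of each dose.
At steady state, accumulation factor R = 1/(1 − e^(−kτ)) ≈ 1.4457.
Single-dose peak C₀ = D/Vd = 587/244 ≈ 2.406 mg/L.
Steady-state peak Cmax,ss = C₀·R ≈ 2.406 × 1.4457 ≈ 3.478 mg/L.
One interval later, Cmin,ss = Cmax,ss·e^(−kτ) ≈ 3.478 × 0.3083 ≈ 1.072 mg/L.
Trough 1.1 mg/L vs MEC 2 mg/L: subtherapeutic.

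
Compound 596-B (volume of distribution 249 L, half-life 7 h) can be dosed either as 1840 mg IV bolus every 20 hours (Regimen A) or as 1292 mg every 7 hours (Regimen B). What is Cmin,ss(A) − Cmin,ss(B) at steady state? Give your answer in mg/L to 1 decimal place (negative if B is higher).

Regimen A: f = (1/2)^(20/7) ≈ 0.1380; Cmin,ss = (1840/249)·f/(1−f) ≈ 1.183 mg/L.
Regimen B: f = (1/2)^(7/7) ≈ 0.5000; Cmin,ss = (1292/249)·f/(1−f) ≈ 5.189 mg/L.
Difference ≈ 1.183 − 5.189 ≈ -4.006 mg/L.

-4.0 mg/L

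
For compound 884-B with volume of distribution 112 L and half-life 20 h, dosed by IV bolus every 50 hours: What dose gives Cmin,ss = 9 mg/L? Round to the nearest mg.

τ/t½ = 50/20 ≈ 2.5, so f = (1/2)^(50/20) ≈ 0.176777.
Cmin,ss = (D/Vd)·f/(1−f), so D = Cmin,ss·Vd·(1−f)/f.
D = 9 × 112 × (1−f)/f ≈ 9 × 112 × 4.65684 ≈ 4694.09 mg.

4694 mg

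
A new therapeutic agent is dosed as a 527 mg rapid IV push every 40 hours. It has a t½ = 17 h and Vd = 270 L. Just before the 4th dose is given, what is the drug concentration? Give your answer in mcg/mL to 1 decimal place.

f = (1/2)^(τ/t½) = (1/2)^(40/17) ≈ 0.1957.
C₀ = D/Vd = 527/270 ≈ 1.952 mcg/mL.
Before the 4th dose, 3 doses have been given. Superposition: Cmin = C₀·(f + f² + … + f^3).
≈ 1.952 × (0.1957 + 0.0383 + 0.0075) ≈ 1.952 × 0.2415 ≈ 0.471 mcg/mL.

0.5 mcg/mL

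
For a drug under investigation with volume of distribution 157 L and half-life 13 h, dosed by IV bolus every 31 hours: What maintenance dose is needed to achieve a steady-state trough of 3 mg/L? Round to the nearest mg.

τ/t½ = 31/13 ≈ 2.3846, so f = (1/2)^(31/13) ≈ 0.191496.
Cmin,ss = (D/Vd)·f/(1−f), so D = Cmin,ss·Vd·(1−f)/f.
D = 3 × 157 × (1−f)/f ≈ 3 × 157 × 4.22204 ≈ 1988.58 mg.

1989 mg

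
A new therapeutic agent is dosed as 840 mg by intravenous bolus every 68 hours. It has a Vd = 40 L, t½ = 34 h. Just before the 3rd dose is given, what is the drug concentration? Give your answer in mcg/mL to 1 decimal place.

6.6 mcg/mL

f = (1/2)^(τ/t½) = (1/2)^(68/34) ≈ 0.2500.
C₀ = D/Vd = 840/40 ≈ 21.000 mcg/mL.
Before the 3rd dose, 2 doses have been given. Superposition: Cmin = C₀·(f + f²).
≈ 21.000 × (0.2500 + 0.0625) ≈ 21.000 × 0.3125 ≈ 6.562 mcg/mL.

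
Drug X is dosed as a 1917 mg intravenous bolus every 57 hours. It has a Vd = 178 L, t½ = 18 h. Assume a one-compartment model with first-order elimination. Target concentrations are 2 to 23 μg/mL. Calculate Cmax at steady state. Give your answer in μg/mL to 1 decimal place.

Over one 57-h interval, 57/18 ≈ 3.1667 half-lives elapse, leaving f ≈ 0.1114 of each dose.
At steady state, accumulation factor R = 1/(1 − e^(−kτ)) ≈ 1.1254.
Each bolus raises the concentration by D/Vd = 1917/178 ≈ 10.770 μg/mL.
Steady-state peak Cmax,ss = C₀·R ≈ 10.770 × 1.1254 ≈ 12.121 μg/mL.
Peak 12.1 μg/mL vs MTC 23 μg/mL: below toxic threshold.

12.1 μg/mL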